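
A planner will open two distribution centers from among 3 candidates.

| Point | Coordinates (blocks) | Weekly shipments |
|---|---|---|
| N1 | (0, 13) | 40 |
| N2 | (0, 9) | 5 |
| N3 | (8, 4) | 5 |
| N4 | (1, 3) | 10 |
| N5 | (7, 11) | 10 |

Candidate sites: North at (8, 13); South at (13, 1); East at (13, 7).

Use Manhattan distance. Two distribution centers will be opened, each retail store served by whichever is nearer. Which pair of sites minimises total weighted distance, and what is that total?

Evaluate every pair (each demand assigned to the nearer of the two):
  {North, South}: total = 590
  {North, East}: total = 610
  {South, East}: total = 1115
Best pair: {North, South} with total 590.

{North, South}, total 590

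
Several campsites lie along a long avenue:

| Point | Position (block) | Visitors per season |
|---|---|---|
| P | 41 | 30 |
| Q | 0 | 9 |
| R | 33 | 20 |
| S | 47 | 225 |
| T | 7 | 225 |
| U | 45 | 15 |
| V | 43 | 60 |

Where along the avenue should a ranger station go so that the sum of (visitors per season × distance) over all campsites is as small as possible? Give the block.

For a sum of weighted absolute distances on a line, the optimum is the weighted median (not the mean). Total weight W = 584; half-weight = 292.
Sort by position and accumulate weight:
  block 0 (Q, w=9) → cum 9
  block 7 (T, w=225) → cum 234
  block 33 (R, w=20) → cum 254
  block 41 (P, w=30) → cum 284
  block 43 (V, w=60) → cum 344  ≥ 292 → median here
  block 45 (U, w=15) → cum 359
  block 47 (S, w=225) → cum 584
Optimal location: block 43.

x = 43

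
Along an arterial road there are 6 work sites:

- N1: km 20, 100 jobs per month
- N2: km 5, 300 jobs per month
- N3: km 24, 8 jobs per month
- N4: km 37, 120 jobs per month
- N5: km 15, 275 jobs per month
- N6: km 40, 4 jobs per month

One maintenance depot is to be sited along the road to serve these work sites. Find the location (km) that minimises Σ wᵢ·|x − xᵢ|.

x = 15

For a sum of weighted absolute distances on a line, the optimum is the weighted median (not the mean). Total weight W = 807; half-weight = 403.5.
Sort by position and accumulate weight:
  km 5 (N2, w=300) → cum 300
  km 15 (N5, w=275) → cum 575  ≥ 403.5 → median here
  km 20 (N1, w=100) → cum 675
  km 24 (N3, w=8) → cum 683
  km 37 (N4, w=120) → cum 803
  km 40 (N6, w=4) → cum 807
Optimal location: km 15.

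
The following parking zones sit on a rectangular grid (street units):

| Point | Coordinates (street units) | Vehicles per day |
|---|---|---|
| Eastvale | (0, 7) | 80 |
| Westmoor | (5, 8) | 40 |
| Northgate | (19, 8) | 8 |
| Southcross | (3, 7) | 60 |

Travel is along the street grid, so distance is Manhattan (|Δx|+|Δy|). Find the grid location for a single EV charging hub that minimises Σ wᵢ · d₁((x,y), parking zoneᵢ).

(3, 7)

Manhattan distance separates: Σwᵢ(|x−xᵢ|+|y−yᵢ|) = Σwᵢ|x−xᵢ| + Σwᵢ|y−yᵢ|, so x and y are optimised independently as 1-D weighted medians.
Total weight W = 188; half = 94.
x-coordinate, sorted with cumulative weight:
  x=0 (Eastvale, w=80) cum 80
  x=3 (Southcross, w=60) cum 140  ← median
  x=5 (Westmoor, w=40) cum 180
  x=19 (Northgate, w=8) cum 188
⇒ x* = 3
y-coordinate, sorted with cumulative weight:
  y=7 (Eastvale, w=80) cum 80
  y=7 (Southcross, w=60) cum 140  ← median
  y=8 (Westmoor, w=40) cum 180
  y=8 (Northgate, w=8) cum 188
⇒ y* = 7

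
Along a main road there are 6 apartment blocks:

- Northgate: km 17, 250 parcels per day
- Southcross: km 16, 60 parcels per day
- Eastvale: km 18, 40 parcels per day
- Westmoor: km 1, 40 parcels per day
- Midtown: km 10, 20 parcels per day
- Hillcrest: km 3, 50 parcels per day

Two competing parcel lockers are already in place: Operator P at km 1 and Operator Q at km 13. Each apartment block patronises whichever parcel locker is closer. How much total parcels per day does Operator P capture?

90

The indifferent point is the midpoint (1+13)/2 = 7; apartment blocks left of it (closer to Operator P at 1) go to Operator P, those right go to Operator Q.
  Westmoor at 1 (w=40) → Operator P
  Hillcrest at 3 (w=50) → Operator P
  Midtown at 10 (w=20) → Operator Q
  Southcross at 16 (w=60) → Operator Q
  Northgate at 17 (w=250) → Operator Q
  Eastvale at 18 (w=40) → Operator Q
Operator P captures 90; Operator Q captures 370.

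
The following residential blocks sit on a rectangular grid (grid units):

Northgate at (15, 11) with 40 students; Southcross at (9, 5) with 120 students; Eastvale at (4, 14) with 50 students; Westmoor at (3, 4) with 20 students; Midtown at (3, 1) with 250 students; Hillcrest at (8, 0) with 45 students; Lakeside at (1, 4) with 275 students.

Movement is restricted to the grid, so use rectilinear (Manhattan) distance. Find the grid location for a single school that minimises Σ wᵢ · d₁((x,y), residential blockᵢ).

Manhattan distance separates: Σwᵢ(|x−xᵢ|+|y−yᵢ|) = Σwᵢ|x−xᵢ| + Σwᵢ|y−yᵢ|, so x and y are optimised independently as 1-D weighted medians.
Total weight W = 800; half = 400.
x-coordinate, sorted with cumulative weight:
  x=1 (Lakeside, w=275) cum 275
  x=3 (Westmoor, w=20) cum 295
  x=3 (Midtown, w=250) cum 545  ← median
  x=4 (Eastvale, w=50) cum 595
  x=8 (Hillcrest, w=45) cum 640
  x=9 (Southcross, w=120) cum 760
  x=15 (Northgate, w=40) cum 800
⇒ x* = 3
y-coordinate, sorted with cumulative weight:
  y=0 (Hillcrest, w=45) cum 45
  y=1 (Midtown, w=250) cum 295
  y=4 (Westmoor, w=20) cum 315
  y=4 (Lakeside, w=275) cum 590  ← median
  y=5 (Southcross, w=120) cum 710
  y=11 (Northgate, w=40) cum 750
  y=14 (Eastvale, w=50) cum 800
⇒ y* = 4

(3, 4)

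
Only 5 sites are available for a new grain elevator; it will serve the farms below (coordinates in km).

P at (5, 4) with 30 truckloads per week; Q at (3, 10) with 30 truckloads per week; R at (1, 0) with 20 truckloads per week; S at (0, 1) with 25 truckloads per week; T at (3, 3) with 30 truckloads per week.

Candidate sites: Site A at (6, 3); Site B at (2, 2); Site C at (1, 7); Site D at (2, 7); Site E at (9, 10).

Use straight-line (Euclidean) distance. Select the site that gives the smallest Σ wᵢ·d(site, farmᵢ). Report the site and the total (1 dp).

Total weighted distance at each candidate:
  Site A (6, 3): total = 635.6
  Site B (2, 2): total = 493.1
  Site C (1, 7): total = 684.4
  Site D (2, 7): total = 645.4
  Site E (9, 10): total = 1247.2
Minimum is at Site B with total 493.1 km.

Site B, total 493.1 km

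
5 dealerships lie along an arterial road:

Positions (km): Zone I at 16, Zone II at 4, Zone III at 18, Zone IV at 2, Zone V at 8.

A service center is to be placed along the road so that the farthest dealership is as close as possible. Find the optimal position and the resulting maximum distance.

location 10, max distance 8

The 1-center on a line is the midpoint of the two extreme points: leftmost at 2, rightmost at 18.
Optimal location = (2 + 18)/2 = 10; maximum distance = (18 − 2)/2 = 8.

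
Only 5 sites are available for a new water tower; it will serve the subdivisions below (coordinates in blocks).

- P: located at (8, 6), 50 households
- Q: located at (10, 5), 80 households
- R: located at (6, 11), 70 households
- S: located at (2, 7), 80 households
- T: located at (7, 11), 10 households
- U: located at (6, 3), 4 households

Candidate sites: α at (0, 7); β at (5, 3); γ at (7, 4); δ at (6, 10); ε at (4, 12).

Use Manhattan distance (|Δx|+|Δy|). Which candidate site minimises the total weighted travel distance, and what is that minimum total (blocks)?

δ, total 1698 blocks

Total weighted distance at each candidate:
  α (0, 7): total = 2420
  β (5, 3): total = 2154
  γ (7, 4): total = 1748
  δ (6, 10): total = 1698
  ε (4, 12): total = 2394
Minimum is at δ with total 1698 blocks.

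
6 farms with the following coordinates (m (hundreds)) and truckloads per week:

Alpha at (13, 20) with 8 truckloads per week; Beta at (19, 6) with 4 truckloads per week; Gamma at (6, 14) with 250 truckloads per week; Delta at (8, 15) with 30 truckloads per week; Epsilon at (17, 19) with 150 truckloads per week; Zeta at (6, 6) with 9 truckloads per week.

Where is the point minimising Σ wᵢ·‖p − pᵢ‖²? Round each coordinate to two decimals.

(10.03, 15.61)

The minimiser of Σwᵢ‖p−pᵢ‖² is the weighted centroid p* = (Σwᵢpᵢ)/(Σwᵢ).
Σwᵢ = 451.
Σwᵢxᵢ = 8·13 + 4·19 + 250·6 + 30·8 + 150·17 + 9·6 = 4524.
Σwᵢyᵢ = 8·20 + 4·6 + 250·14 + 30·15 + 150·19 + 9·6 = 7038.
x* = 4524/451 = 10.03, y* = 7038/451 = 15.61.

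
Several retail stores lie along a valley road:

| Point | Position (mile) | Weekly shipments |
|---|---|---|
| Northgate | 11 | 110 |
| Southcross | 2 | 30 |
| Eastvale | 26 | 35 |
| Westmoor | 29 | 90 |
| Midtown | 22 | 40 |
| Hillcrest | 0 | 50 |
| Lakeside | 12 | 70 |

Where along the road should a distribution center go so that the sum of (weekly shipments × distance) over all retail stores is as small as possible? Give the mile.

x = 12

For a sum of weighted absolute distances on a line, the optimum is the weighted median (not the mean). Total weight W = 425; half-weight = 212.5.
Sort by position and accumulate weight:
  mile 0 (Hillcrest, w=50) → cum 50
  mile 2 (Southcross, w=30) → cum 80
  mile 11 (Northgate, w=110) → cum 190
  mile 12 (Lakeside, w=70) → cum 260  ≥ 212.5 → median here
  mile 22 (Midtown, w=40) → cum 300
  mile 26 (Eastvale, w=35) → cum 335
  mile 29 (Westmoor, w=90) → cum 425
Optimal location: mile 12.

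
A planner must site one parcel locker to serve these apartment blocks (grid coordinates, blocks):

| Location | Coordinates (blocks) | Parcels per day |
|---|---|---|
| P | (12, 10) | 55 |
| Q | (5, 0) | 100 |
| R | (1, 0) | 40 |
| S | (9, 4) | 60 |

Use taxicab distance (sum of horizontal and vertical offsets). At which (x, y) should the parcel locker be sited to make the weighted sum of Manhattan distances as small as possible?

(5, 0)

Manhattan distance separates: Σwᵢ(|x−xᵢ|+|y−yᵢ|) = Σwᵢ|x−xᵢ| + Σwᵢ|y−yᵢ|, so x and y are optimised independently as 1-D weighted medians.
Total weight W = 255; half = 127.5.
x-coordinate, sorted with cumulative weight:
  x=1 (R, w=40) cum 40
  x=5 (Q, w=100) cum 140  ← median
  x=9 (S, w=60) cum 200
  x=12 (P, w=55) cum 255
⇒ x* = 5
y-coordinate, sorted with cumulative weight:
  y=0 (Q, w=100) cum 100
  y=0 (R, w=40) cum 140  ← median
  y=4 (S, w=60) cum 200
  y=10 (P, w=55) cum 255
⇒ y* = 0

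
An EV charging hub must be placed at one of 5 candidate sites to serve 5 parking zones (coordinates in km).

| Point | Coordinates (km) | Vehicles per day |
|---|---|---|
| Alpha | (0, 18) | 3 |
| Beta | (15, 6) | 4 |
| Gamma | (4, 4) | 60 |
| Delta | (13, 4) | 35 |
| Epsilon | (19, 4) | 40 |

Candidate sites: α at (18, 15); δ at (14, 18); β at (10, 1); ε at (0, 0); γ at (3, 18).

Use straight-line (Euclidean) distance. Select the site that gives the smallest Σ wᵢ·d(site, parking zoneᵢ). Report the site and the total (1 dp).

β, total 1017.9 km

Total weighted distance at each candidate:
  α (18, 15): total = 2025.7
  δ (14, 18): total = 2208.3
  β (10, 1): total = 1017.9
  ε (0, 0): total = 1710.7
  γ (3, 18): total = 2371.6
Minimum is at β with total 1017.9 km.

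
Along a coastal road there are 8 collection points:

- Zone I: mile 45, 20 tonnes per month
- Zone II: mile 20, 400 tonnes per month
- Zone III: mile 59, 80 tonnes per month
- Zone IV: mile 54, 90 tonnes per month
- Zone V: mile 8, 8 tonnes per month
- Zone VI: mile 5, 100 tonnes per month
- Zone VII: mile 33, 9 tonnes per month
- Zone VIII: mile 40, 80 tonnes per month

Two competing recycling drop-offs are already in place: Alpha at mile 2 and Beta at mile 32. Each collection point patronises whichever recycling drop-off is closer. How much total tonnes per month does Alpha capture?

The indifferent point is the midpoint (2+32)/2 = 17; collection points left of it (closer to Alpha at 2) go to Alpha, those right go to Beta.
  Zone VI at 5 (w=100) → Alpha
  Zone V at 8 (w=8) → Alpha
  Zone II at 20 (w=400) → Beta
  Zone VII at 33 (w=9) → Beta
  Zone VIII at 40 (w=80) → Beta
  Zone I at 45 (w=20) → Beta
  Zone IV at 54 (w=90) → Beta
  Zone III at 59 (w=80) → Beta
Alpha captures 108; Beta captures 679.

108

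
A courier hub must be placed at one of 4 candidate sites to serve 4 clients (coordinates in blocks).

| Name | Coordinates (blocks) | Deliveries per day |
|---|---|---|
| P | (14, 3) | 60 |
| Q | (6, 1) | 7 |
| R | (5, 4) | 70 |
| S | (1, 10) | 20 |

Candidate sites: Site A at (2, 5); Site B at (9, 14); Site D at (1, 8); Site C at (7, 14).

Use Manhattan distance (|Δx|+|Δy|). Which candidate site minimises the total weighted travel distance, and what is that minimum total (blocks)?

Total weighted distance at each candidate:
  Site A (2, 5): total = 1296
  Site B (9, 14): total = 2292
  Site D (1, 8): total = 1764
  Site C (7, 14): total = 2218
Minimum is at Site A with total 1296 blocks.

Site A, total 1296 blocks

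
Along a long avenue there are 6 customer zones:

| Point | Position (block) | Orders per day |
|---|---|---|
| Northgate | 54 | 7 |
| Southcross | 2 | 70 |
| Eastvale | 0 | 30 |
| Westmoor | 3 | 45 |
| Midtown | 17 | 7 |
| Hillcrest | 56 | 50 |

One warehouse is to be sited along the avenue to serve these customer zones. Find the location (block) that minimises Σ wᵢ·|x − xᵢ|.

x = 3

For a sum of weighted absolute distances on a line, the optimum is the weighted median (not the mean). Total weight W = 209; half-weight = 104.5.
Sort by position and accumulate weight:
  block 0 (Eastvale, w=30) → cum 30
  block 2 (Southcross, w=70) → cum 100
  block 3 (Westmoor, w=45) → cum 145  ≥ 104.5 → median here
  block 17 (Midtown, w=7) → cum 152
  block 54 (Northgate, w=7) → cum 159
  block 56 (Hillcrest, w=50) → cum 209
Optimal location: block 3.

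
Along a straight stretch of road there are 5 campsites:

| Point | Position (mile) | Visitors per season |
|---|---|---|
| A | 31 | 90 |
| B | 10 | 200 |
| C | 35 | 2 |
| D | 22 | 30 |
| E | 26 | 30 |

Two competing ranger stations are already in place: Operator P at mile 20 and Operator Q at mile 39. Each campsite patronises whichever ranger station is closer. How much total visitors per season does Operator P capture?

The indifferent point is the midpoint (20+39)/2 = 29.5; campsites left of it (closer to Operator P at 20) go to Operator P, those right go to Operator Q.
  B at 10 (w=200) → Operator P
  D at 22 (w=30) → Operator P
  E at 26 (w=30) → Operator P
  A at 31 (w=90) → Operator Q
  C at 35 (w=2) → Operator Q
Operator P captures 260; Operator Q captures 92.

260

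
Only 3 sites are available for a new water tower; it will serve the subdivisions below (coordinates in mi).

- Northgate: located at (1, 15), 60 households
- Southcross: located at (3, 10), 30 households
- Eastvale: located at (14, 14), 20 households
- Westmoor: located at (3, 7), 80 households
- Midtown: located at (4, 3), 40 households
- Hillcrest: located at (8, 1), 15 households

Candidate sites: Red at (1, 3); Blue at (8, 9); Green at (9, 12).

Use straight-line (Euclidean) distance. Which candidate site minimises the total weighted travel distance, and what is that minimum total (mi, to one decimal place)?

Blue, total 1701.6 mi

Total weighted distance at each candidate:
  Red (1, 3): total = 1866.0
  Blue (8, 9): total = 1701.6
  Green (9, 12): total = 2012.4
Minimum is at Blue with total 1701.6 mi.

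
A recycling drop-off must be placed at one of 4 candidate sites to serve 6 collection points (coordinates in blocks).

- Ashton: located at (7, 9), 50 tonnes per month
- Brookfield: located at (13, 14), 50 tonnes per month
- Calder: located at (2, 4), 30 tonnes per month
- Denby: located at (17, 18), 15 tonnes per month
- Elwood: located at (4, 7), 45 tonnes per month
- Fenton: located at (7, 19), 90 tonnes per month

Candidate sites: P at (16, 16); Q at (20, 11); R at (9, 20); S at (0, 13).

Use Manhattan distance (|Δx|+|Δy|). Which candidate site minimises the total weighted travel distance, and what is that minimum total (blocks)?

R, total 3070 blocks

Total weighted distance at each candidate:
  P (16, 16): total = 3900
  Q (20, 11): total = 4940
  R (9, 20): total = 3070
  S (0, 13): total = 3530
Minimum is at R with total 3070 blocks.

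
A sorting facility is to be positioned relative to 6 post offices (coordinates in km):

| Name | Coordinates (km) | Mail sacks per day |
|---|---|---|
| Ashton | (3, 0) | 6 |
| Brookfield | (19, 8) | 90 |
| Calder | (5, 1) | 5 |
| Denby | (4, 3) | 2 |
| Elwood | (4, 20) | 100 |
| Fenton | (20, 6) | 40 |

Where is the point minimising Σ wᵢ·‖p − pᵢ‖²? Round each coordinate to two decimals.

The minimiser of Σwᵢ‖p−pᵢ‖² is the weighted centroid p* = (Σwᵢpᵢ)/(Σwᵢ).
Σwᵢ = 243.
Σwᵢxᵢ = 6·3 + 90·19 + 5·5 + 2·4 + 100·4 + 40·20 = 2961.
Σwᵢyᵢ = 6·0 + 90·8 + 5·1 + 2·3 + 100·20 + 40·6 = 2971.
x* = 2961/243 = 12.19, y* = 2971/243 = 12.23.

(12.19, 12.23)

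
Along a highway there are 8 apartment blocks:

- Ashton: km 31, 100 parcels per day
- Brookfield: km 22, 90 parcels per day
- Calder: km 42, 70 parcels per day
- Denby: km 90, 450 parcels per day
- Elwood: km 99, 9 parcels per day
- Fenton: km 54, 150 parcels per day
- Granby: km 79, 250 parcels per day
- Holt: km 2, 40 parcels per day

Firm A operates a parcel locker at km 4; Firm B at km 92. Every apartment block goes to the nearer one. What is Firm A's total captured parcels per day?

300

The indifferent point is the midpoint (4+92)/2 = 48; apartment blocks left of it (closer to Firm A at 4) go to Firm A, those right go to Firm B.
  Holt at 2 (w=40) → Firm A
  Brookfield at 22 (w=90) → Firm A
  Ashton at 31 (w=100) → Firm A
  Calder at 42 (w=70) → Firm A
  Fenton at 54 (w=150) → Firm B
  Granby at 79 (w=250) → Firm B
  Denby at 90 (w=450) → Firm B
  Elwood at 99 (w=9) → Firm B
Firm A captures 300; Firm B captures 859.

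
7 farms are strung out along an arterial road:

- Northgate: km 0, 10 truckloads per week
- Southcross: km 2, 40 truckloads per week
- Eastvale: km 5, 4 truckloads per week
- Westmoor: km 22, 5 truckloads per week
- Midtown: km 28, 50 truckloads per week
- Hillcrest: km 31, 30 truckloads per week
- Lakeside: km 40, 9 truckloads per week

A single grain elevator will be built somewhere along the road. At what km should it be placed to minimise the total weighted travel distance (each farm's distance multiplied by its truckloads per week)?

x = 28

For a sum of weighted absolute distances on a line, the optimum is the weighted median (not the mean). Total weight W = 148; half-weight = 74.
Sort by position and accumulate weight:
  km 0 (Northgate, w=10) → cum 10
  km 2 (Southcross, w=40) → cum 50
  km 5 (Eastvale, w=4) → cum 54
  km 22 (Westmoor, w=5) → cum 59
  km 28 (Midtown, w=50) → cum 109  ≥ 74 → median here
  km 31 (Hillcrest, w=30) → cum 139
  km 40 (Lakeside, w=9) → cum 148
Optimal location: km 28.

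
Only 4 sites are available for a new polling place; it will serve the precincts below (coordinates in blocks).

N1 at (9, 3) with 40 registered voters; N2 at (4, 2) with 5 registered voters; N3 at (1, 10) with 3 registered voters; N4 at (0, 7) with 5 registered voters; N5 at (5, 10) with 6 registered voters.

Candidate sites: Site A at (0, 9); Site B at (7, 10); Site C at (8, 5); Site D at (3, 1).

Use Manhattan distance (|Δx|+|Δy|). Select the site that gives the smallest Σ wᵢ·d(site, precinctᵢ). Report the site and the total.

Total weighted distance at each candidate:
  Site A (0, 9): total = 707
  Site B (7, 10): total = 495
  Site C (8, 5): total = 289
  Site D (3, 1): total = 474
Minimum is at Site C with total 289 blocks.

Site C, total 289 blocks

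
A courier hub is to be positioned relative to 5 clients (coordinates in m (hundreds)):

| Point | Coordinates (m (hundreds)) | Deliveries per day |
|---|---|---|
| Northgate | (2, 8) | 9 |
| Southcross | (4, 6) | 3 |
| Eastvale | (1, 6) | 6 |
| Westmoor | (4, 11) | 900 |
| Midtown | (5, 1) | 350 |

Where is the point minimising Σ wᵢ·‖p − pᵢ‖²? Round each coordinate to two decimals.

(4.25, 8.18)

The minimiser of Σwᵢ‖p−pᵢ‖² is the weighted centroid p* = (Σwᵢpᵢ)/(Σwᵢ).
Σwᵢ = 1268.
Σwᵢxᵢ = 9·2 + 3·4 + 6·1 + 900·4 + 350·5 = 5386.
Σwᵢyᵢ = 9·8 + 3·6 + 6·6 + 900·11 + 350·1 = 10376.
x* = 5386/1268 = 4.25, y* = 10376/1268 = 8.18.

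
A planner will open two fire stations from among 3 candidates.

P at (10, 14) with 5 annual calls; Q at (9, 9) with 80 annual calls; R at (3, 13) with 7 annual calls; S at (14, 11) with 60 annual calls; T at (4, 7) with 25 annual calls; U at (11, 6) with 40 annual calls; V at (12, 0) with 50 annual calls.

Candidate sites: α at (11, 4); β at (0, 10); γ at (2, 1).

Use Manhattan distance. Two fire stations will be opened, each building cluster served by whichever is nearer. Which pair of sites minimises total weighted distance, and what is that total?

Evaluate every pair (each demand assigned to the nearer of the two):
  {α, β}: total = 1762
  {α, γ}: total = 1836
  {β, γ}: total = 3097
Best pair: {α, β} with total 1762.

{α, β}, total 1762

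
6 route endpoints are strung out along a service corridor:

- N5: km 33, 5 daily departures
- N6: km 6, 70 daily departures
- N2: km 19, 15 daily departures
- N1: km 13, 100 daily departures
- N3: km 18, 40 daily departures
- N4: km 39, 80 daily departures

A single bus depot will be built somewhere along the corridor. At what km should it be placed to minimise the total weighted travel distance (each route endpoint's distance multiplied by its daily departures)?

For a sum of weighted absolute distances on a line, the optimum is the weighted median (not the mean). Total weight W = 310; half-weight = 155.
Sort by position and accumulate weight:
  km 6 (N6, w=70) → cum 70
  km 13 (N1, w=100) → cum 170  ≥ 155 → median here
  km 18 (N3, w=40) → cum 210
  km 19 (N2, w=15) → cum 225
  km 33 (N5, w=5) → cum 230
  km 39 (N4, w=80) → cum 310
Optimal location: km 13.

x = 13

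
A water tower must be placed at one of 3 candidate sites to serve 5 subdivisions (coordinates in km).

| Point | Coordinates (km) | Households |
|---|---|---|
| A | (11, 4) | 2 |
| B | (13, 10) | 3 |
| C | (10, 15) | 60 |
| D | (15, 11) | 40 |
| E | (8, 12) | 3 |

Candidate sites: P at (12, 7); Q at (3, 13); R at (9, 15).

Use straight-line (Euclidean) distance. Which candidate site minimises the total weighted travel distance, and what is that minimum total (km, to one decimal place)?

Total weighted distance at each candidate:
  P (12, 7): total = 729.8
  Q (3, 13): total = 994.1
  R (9, 15): total = 399.5
Minimum is at R with total 399.5 km.

R, total 399.5 km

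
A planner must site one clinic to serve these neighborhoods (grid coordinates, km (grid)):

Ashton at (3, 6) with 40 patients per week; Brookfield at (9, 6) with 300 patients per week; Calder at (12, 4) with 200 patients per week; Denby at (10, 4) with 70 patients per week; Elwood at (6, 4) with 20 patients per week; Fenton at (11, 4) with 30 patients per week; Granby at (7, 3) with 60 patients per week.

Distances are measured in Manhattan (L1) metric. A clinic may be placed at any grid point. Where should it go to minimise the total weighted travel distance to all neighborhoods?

(9, 4)

Manhattan distance separates: Σwᵢ(|x−xᵢ|+|y−yᵢ|) = Σwᵢ|x−xᵢ| + Σwᵢ|y−yᵢ|, so x and y are optimised independently as 1-D weighted medians.
Total weight W = 720; half = 360.
x-coordinate, sorted with cumulative weight:
  x=3 (Ashton, w=40) cum 40
  x=6 (Elwood, w=20) cum 60
  x=7 (Granby, w=60) cum 120
  x=9 (Brookfield, w=300) cum 420  ← median
  x=10 (Denby, w=70) cum 490
  x=11 (Fenton, w=30) cum 520
  x=12 (Calder, w=200) cum 720
⇒ x* = 9
y-coordinate, sorted with cumulative weight:
  y=3 (Granby, w=60) cum 60
  y=4 (Calder, w=200) cum 260
  y=4 (Denby, w=70) cum 330
  y=4 (Elwood, w=20) cum 350
  y=4 (Fenton, w=30) cum 380  ← median
  y=6 (Ashton, w=40) cum 420
  y=6 (Brookfield, w=300) cum 720
⇒ y* = 4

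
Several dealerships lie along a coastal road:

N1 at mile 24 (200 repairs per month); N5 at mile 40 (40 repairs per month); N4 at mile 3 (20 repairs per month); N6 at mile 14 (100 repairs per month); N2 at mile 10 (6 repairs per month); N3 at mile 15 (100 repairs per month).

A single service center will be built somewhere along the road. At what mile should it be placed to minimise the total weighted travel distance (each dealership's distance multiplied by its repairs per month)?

For a sum of weighted absolute distances on a line, the optimum is the weighted median (not the mean). Total weight W = 466; half-weight = 233.
Sort by position and accumulate weight:
  mile 3 (N4, w=20) → cum 20
  mile 10 (N2, w=6) → cum 26
  mile 14 (N6, w=100) → cum 126
  mile 15 (N3, w=100) → cum 226
  mile 24 (N1, w=200) → cum 426  ≥ 233 → median here
  mile 40 (N5, w=40) → cum 466
Optimal location: mile 24.

x = 24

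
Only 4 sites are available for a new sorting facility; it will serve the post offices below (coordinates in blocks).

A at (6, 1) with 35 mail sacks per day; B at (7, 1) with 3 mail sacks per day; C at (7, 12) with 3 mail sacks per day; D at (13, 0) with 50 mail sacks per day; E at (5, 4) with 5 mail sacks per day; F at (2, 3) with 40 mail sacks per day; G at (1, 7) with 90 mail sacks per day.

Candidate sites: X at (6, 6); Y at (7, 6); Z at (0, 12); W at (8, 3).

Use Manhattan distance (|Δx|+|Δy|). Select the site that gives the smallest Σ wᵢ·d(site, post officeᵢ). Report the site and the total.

Total weighted distance at each candidate:
  X (6, 6): total = 1699
  Y (7, 6): total = 1813
  Z (0, 12): total = 2965
  W (8, 3): total = 1829
Minimum is at X with total 1699 blocks.

X, total 1699 blocks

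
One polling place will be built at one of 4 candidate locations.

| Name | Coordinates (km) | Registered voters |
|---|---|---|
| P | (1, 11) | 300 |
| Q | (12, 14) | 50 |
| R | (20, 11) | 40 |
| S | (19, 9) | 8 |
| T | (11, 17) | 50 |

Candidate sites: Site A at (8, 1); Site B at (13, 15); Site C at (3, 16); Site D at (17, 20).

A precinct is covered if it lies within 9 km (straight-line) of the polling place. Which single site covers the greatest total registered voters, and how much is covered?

Site C, covering 350

Coverage radius r = 9 km; a point is covered iff (Δx)²+(Δy)² ≤ 9² = 81.
  Site A (8, 1): covers {none} → 0
  Site B (13, 15): covers {Q, R, S, T} → 148
  Site C (3, 16): covers {P, T} → 350
  Site D (17, 20): covers {Q, T} → 100
Maximum coverage at Site C: 350 registered voters.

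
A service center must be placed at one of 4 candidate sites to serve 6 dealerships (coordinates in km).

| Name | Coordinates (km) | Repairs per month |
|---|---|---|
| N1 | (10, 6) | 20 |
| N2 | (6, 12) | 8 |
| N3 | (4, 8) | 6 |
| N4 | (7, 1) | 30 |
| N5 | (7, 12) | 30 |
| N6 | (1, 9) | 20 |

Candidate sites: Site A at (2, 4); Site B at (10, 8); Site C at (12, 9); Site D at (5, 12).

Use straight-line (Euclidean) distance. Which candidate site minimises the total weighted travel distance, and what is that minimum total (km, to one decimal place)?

Site B, total 680.8 km

Total weighted distance at each candidate:
  Site A (2, 4): total = 823.2
  Site B (10, 8): total = 680.8
  Site C (12, 9): total = 852.1
  Site D (5, 12): total = 684.4
Minimum is at Site B with total 680.8 km.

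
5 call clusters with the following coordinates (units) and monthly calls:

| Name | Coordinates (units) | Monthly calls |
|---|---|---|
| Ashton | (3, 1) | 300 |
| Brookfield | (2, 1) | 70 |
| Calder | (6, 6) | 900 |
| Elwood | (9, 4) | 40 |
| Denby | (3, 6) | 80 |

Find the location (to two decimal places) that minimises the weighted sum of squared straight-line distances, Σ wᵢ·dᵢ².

(5.06, 4.61)

The minimiser of Σwᵢ‖p−pᵢ‖² is the weighted centroid p* = (Σwᵢpᵢ)/(Σwᵢ).
Σwᵢ = 1390.
Σwᵢxᵢ = 300·3 + 70·2 + 900·6 + 40·9 + 80·3 = 7040.
Σwᵢyᵢ = 300·1 + 70·1 + 900·6 + 40·4 + 80·6 = 6410.
x* = 7040/1390 = 5.06, y* = 6410/1390 = 4.61.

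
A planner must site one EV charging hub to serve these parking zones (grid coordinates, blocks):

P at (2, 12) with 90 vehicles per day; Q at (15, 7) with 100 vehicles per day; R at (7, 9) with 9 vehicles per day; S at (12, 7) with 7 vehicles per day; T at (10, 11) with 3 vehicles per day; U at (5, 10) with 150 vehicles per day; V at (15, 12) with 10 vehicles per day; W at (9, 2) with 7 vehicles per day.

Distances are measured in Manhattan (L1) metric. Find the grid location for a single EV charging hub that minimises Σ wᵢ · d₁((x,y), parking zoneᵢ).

(5, 10)

Manhattan distance separates: Σwᵢ(|x−xᵢ|+|y−yᵢ|) = Σwᵢ|x−xᵢ| + Σwᵢ|y−yᵢ|, so x and y are optimised independently as 1-D weighted medians.
Total weight W = 376; half = 188.
x-coordinate, sorted with cumulative weight:
  x=2 (P, w=90) cum 90
  x=5 (U, w=150) cum 240  ← median
  x=7 (R, w=9) cum 249
  x=9 (W, w=7) cum 256
  x=10 (T, w=3) cum 259
  x=12 (S, w=7) cum 266
  x=15 (Q, w=100) cum 366
  x=15 (V, w=10) cum 376
⇒ x* = 5
y-coordinate, sorted with cumulative weight:
  y=2 (W, w=7) cum 7
  y=7 (Q, w=100) cum 107
  y=7 (S, w=7) cum 114
  y=9 (R, w=9) cum 123
  y=10 (U, w=150) cum 273  ← median
  y=11 (T, w=3) cum 276
  y=12 (P, w=90) cum 366
  y=12 (V, w=10) cum 376
⇒ y* = 10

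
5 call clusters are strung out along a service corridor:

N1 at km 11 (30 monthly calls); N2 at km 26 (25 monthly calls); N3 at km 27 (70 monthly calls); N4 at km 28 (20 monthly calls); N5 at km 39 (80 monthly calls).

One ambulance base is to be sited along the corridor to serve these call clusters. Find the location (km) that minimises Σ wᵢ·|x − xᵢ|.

x = 27

For a sum of weighted absolute distances on a line, the optimum is the weighted median (not the mean). Total weight W = 225; half-weight = 112.5.
Sort by position and accumulate weight:
  km 11 (N1, w=30) → cum 30
  km 26 (N2, w=25) → cum 55
  km 27 (N3, w=70) → cum 125  ≥ 112.5 → median here
  km 28 (N4, w=20) → cum 145
  km 39 (N5, w=80) → cum 225
Optimal location: km 27.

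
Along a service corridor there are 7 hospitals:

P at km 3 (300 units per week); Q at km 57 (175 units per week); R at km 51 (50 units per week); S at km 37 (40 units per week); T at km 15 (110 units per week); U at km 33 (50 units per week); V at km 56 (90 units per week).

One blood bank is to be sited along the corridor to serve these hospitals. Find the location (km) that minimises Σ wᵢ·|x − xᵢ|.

For a sum of weighted absolute distances on a line, the optimum is the weighted median (not the mean). Total weight W = 815; half-weight = 407.5.
Sort by position and accumulate weight:
  km 3 (P, w=300) → cum 300
  km 15 (T, w=110) → cum 410  ≥ 407.5 → median here
  km 33 (U, w=50) → cum 460
  km 37 (S, w=40) → cum 500
  km 51 (R, w=50) → cum 550
  km 56 (V, w=90) → cum 640
  km 57 (Q, w=175) → cum 815
Optimal location: km 15.

x = 15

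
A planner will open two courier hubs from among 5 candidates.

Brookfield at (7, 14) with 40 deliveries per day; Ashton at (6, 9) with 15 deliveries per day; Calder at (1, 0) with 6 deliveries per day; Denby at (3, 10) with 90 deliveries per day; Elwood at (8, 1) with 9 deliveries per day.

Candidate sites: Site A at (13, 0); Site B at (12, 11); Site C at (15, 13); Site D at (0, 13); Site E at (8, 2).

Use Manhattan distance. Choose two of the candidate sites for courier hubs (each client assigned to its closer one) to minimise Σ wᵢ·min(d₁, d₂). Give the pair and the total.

Evaluate every pair (each demand assigned to the nearer of the two):
  {Site D, Site E}: total = 1058
  {Site A, Site D}: total = 1136
  {Site B, Site D}: total = 1190
  {Site C, Site D}: total = 1265
  {Site B, Site E}: total = 1403
  {Site A, Site B}: total = 1466
  {Site B, Site C}: total = 1598
  {Site C, Site E}: total = 1728
  {Site A, Site E}: total = 1888
  {Site A, Site C}: total = 2031
Best pair: {Site D, Site E} with total 1058.

{Site D, Site E}, total 1058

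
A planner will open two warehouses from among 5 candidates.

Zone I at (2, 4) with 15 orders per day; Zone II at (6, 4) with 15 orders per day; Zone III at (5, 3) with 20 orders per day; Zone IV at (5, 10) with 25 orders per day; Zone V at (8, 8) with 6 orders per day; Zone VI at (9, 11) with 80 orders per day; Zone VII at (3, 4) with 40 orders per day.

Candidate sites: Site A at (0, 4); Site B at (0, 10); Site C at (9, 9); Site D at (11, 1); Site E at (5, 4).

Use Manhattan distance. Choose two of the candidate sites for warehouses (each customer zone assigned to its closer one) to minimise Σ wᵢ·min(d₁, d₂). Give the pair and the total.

{Site C, Site E}, total 457

Evaluate every pair (each demand assigned to the nearer of the two):
  {Site C, Site E}: total = 457
  {Site A, Site C}: total = 657
  {Site B, Site C}: total = 1097
  {Site B, Site E}: total = 1127
  {Site C, Site D}: total = 1197
  {Site A, Site E}: total = 1217
  {Site D, Site E}: total = 1232
  {Site A, Site B}: total = 1345
  {Site A, Site D}: total = 1655
  {Site B, Site D}: total = 1745
Best pair: {Site C, Site E} with total 457.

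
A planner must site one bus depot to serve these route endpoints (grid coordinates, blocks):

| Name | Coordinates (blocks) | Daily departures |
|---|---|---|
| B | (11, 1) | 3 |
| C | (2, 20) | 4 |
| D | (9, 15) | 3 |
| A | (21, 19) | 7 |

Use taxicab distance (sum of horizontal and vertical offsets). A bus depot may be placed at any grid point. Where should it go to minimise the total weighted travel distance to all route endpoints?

Manhattan distance separates: Σwᵢ(|x−xᵢ|+|y−yᵢ|) = Σwᵢ|x−xᵢ| + Σwᵢ|y−yᵢ|, so x and y are optimised independently as 1-D weighted medians.
Total weight W = 17; half = 8.5.
x-coordinate, sorted with cumulative weight:
  x=2 (C, w=4) cum 4
  x=9 (D, w=3) cum 7
  x=11 (B, w=3) cum 10  ← median
  x=21 (A, w=7) cum 17
⇒ x* = 11
y-coordinate, sorted with cumulative weight:
  y=1 (B, w=3) cum 3
  y=15 (D, w=3) cum 6
  y=19 (A, w=7) cum 13  ← median
  y=20 (C, w=4) cum 17
⇒ y* = 19

(11, 19)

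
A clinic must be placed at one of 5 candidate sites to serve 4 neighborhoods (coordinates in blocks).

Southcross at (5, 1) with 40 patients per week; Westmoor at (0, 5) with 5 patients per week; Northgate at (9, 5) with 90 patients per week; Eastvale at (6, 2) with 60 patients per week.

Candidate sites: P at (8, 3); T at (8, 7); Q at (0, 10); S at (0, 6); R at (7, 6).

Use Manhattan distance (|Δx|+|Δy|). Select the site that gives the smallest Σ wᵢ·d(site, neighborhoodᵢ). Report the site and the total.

P, total 700 blocks

Total weighted distance at each candidate:
  P (8, 3): total = 700
  T (8, 7): total = 1100
  Q (0, 10): total = 2685
  S (0, 6): total = 1905
  R (7, 6): total = 890
Minimum is at P with total 700 blocks.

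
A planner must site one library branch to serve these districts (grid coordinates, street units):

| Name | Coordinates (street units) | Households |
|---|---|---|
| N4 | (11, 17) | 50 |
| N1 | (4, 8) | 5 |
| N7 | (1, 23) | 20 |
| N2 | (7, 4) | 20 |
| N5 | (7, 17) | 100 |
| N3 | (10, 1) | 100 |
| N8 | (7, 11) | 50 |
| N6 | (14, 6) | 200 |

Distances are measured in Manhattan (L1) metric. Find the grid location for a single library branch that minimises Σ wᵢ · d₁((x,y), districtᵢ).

Manhattan distance separates: Σwᵢ(|x−xᵢ|+|y−yᵢ|) = Σwᵢ|x−xᵢ| + Σwᵢ|y−yᵢ|, so x and y are optimised independently as 1-D weighted medians.
Total weight W = 545; half = 272.5.
x-coordinate, sorted with cumulative weight:
  x=1 (N7, w=20) cum 20
  x=4 (N1, w=5) cum 25
  x=7 (N2, w=20) cum 45
  x=7 (N5, w=100) cum 145
  x=7 (N8, w=50) cum 195
  x=10 (N3, w=100) cum 295  ← median
  x=11 (N4, w=50) cum 345
  x=14 (N6, w=200) cum 545
⇒ x* = 10
y-coordinate, sorted with cumulative weight:
  y=1 (N3, w=100) cum 100
  y=4 (N2, w=20) cum 120
  y=6 (N6, w=200) cum 320  ← median
  y=8 (N1, w=5) cum 325
  y=11 (N8, w=50) cum 375
  y=17 (N4, w=50) cum 425
  y=17 (N5, w=100) cum 525
  y=23 (N7, w=20) cum 545
⇒ y* = 6

(10, 6)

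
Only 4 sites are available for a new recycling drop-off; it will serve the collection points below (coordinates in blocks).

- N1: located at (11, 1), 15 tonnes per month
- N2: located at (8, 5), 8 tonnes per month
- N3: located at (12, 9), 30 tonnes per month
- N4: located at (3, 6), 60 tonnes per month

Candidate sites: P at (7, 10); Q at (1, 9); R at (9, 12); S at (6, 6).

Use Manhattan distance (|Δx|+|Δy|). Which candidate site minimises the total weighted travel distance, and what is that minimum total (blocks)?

S, total 624 blocks

Total weighted distance at each candidate:
  P (7, 10): total = 903
  Q (1, 9): total = 988
  R (9, 12): total = 1159
  S (6, 6): total = 624
Minimum is at S with total 624 blocks.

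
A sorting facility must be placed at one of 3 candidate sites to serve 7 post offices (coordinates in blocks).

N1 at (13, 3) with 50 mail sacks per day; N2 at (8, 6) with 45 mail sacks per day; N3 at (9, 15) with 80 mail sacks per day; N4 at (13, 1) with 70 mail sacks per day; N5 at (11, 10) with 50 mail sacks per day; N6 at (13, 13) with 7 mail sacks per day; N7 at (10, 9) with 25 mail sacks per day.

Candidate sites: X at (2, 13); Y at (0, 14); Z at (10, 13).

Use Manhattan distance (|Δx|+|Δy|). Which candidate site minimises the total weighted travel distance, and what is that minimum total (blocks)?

Z, total 2666 blocks

Total weighted distance at each candidate:
  X (2, 13): total = 4942
  Y (0, 14): total = 5763
  Z (10, 13): total = 2666
Minimum is at Z with total 2666 blocks.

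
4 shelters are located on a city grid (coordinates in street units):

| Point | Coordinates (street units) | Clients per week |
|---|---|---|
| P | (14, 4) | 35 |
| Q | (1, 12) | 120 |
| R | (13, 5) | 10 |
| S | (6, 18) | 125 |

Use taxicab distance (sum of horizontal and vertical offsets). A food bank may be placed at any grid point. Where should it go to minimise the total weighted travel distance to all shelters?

(6, 12)

Manhattan distance separates: Σwᵢ(|x−xᵢ|+|y−yᵢ|) = Σwᵢ|x−xᵢ| + Σwᵢ|y−yᵢ|, so x and y are optimised independently as 1-D weighted medians.
Total weight W = 290; half = 145.
x-coordinate, sorted with cumulative weight:
  x=1 (Q, w=120) cum 120
  x=6 (S, w=125) cum 245  ← median
  x=13 (R, w=10) cum 255
  x=14 (P, w=35) cum 290
⇒ x* = 6
y-coordinate, sorted with cumulative weight:
  y=4 (P, w=35) cum 35
  y=5 (R, w=10) cum 45
  y=12 (Q, w=120) cum 165  ← median
  y=18 (S, w=125) cum 290
⇒ y* = 12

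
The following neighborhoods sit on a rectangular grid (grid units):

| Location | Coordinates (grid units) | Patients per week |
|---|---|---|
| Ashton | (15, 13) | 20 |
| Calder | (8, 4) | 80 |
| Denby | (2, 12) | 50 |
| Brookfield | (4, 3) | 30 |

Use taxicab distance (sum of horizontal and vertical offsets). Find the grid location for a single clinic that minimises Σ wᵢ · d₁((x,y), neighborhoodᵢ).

Manhattan distance separates: Σwᵢ(|x−xᵢ|+|y−yᵢ|) = Σwᵢ|x−xᵢ| + Σwᵢ|y−yᵢ|, so x and y are optimised independently as 1-D weighted medians.
Total weight W = 180; half = 90.
x-coordinate, sorted with cumulative weight:
  x=2 (Denby, w=50) cum 50
  x=4 (Brookfield, w=30) cum 80
  x=8 (Calder, w=80) cum 160  ← median
  x=15 (Ashton, w=20) cum 180
⇒ x* = 8
y-coordinate, sorted with cumulative weight:
  y=3 (Brookfield, w=30) cum 30
  y=4 (Calder, w=80) cum 110  ← median
  y=12 (Denby, w=50) cum 160
  y=13 (Ashton, w=20) cum 180
⇒ y* = 4

(8, 4)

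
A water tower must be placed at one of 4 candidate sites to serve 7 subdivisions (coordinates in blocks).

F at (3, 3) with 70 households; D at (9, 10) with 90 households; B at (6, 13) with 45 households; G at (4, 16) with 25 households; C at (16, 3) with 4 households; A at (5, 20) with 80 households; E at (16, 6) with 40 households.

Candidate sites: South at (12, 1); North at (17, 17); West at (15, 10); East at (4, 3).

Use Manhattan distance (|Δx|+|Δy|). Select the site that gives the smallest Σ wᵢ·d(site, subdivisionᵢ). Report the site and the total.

East, total 4103 blocks

Total weighted distance at each candidate:
  South (12, 1): total = 5699
  North (17, 17): total = 6075
  West (15, 10): total = 4667
  East (4, 3): total = 4103
Minimum is at East with total 4103 blocks.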